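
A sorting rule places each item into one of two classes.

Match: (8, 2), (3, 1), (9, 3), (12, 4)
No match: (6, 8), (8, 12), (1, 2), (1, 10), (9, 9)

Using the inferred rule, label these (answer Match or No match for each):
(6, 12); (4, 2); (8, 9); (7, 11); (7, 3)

A rule that fits every label: first > second — true of each 'Match' example, false of each 'No match' one.

No match, Match, No match, No match, Match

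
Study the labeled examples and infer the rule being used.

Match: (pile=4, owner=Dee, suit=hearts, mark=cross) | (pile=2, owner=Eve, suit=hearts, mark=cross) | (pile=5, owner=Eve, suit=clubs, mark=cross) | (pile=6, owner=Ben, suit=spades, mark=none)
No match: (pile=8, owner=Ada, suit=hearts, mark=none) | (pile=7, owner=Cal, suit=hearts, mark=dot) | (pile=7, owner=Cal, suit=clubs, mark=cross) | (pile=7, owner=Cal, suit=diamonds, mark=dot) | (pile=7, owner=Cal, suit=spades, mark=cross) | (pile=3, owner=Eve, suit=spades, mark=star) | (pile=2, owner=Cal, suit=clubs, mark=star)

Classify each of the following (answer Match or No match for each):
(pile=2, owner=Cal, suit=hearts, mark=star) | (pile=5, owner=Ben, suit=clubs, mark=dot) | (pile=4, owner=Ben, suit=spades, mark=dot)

No match, Match, Match

All 'Match' examples share one property — mark is not star AND pile ≤ 6 — and every 'No match' example lacks it.
(pile=2, owner=Cal, suit=hearts, mark=star): mark is star, pile = 2, does not fit → No match.
(pile=5, owner=Ben, suit=clubs, mark=dot): mark is dot, pile = 5, meets the rule → Match.
(pile=4, owner=Ben, suit=spades, mark=dot): mark is dot, pile = 4, meets the rule → Match.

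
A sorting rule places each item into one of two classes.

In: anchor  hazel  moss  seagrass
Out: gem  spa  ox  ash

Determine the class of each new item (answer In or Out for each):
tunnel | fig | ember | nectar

In, Out, In, In

The common property of the 'In' items is: length ≥ 4. No 'Out' item has it.
tunnel: length 6, has this property → In. fig: length 3, does not pass → Out. ember: length 5, has this property → In. nectar: length 6, has this property → In.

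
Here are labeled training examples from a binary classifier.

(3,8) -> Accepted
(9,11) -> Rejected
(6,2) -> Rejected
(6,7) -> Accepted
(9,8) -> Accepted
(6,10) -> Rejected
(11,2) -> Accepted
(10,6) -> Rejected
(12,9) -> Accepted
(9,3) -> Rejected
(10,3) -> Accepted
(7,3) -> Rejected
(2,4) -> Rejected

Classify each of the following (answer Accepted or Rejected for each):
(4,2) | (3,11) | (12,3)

The rule appears to be: sum is odd.
(4,2) → 4+2 = 6 → Rejected.
(3,11) → 3+11 = 14 → Rejected.
(12,3) → 12+3 = 15 → Accepted.

Rejected, Rejected, Accepted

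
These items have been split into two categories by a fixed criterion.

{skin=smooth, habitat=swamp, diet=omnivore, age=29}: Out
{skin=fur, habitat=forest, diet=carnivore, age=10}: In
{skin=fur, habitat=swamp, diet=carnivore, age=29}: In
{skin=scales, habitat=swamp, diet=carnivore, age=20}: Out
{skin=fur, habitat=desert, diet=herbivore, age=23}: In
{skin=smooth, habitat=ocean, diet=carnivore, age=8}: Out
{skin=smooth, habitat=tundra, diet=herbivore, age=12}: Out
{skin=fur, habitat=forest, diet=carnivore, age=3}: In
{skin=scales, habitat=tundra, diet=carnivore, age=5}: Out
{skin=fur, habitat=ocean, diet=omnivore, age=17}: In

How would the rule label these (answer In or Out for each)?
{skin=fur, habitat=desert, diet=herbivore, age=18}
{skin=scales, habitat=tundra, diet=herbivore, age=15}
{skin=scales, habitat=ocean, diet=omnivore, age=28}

In, Out, Out

A rule that fits every label: skin is fur — true of each 'In' example, false of each 'Out' one.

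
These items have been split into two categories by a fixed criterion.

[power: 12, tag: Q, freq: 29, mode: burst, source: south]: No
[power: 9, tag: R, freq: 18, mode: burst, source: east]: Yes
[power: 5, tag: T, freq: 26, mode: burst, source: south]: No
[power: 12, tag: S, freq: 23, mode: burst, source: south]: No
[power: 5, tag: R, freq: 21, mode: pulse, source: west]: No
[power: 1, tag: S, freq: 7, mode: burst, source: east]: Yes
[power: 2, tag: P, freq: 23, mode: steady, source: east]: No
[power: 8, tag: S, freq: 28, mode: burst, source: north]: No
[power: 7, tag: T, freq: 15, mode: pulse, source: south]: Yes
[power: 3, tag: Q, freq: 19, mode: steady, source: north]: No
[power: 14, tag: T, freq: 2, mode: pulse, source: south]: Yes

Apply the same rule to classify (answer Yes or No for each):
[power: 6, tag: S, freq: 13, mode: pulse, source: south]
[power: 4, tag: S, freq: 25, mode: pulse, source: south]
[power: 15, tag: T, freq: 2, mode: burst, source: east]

Yes, No, Yes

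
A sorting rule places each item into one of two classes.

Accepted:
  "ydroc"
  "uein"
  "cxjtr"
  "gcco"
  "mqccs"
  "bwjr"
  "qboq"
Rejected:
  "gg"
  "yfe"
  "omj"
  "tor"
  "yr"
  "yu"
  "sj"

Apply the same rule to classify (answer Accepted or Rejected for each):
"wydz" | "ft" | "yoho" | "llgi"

The classifier is using: length ≥ 4.
"wydz": Accepted (length 4). "ft": Rejected (length 2). "yoho": Accepted (length 4). "llgi": Accepted (length 4).

Accepted, Rejected, Accepted, Accepted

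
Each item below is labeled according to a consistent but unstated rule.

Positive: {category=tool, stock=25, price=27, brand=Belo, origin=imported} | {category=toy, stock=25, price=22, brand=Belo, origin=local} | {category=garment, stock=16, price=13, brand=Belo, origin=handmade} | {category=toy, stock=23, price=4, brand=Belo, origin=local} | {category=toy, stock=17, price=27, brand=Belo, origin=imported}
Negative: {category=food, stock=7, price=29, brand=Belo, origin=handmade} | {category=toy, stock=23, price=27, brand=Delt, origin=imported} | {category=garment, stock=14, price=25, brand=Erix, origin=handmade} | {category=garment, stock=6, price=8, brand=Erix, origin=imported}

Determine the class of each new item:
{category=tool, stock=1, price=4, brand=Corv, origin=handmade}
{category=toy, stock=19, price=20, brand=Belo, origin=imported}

Every 'Positive' example satisfies: brand is Belo AND price ≤ 27. None of the 'Negative' examples do.

Negative, Positive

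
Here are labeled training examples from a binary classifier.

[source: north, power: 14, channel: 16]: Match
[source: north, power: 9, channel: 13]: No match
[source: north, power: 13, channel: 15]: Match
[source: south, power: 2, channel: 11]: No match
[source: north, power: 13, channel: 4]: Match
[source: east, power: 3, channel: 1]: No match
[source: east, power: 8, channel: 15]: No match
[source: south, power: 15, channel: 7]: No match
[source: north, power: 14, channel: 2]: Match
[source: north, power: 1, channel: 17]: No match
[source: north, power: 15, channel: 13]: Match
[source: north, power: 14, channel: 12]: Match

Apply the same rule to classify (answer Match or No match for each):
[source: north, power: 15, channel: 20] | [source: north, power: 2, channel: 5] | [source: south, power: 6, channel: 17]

'Match' ⟺ source is north AND power ≥ 13.

Match, No match, No match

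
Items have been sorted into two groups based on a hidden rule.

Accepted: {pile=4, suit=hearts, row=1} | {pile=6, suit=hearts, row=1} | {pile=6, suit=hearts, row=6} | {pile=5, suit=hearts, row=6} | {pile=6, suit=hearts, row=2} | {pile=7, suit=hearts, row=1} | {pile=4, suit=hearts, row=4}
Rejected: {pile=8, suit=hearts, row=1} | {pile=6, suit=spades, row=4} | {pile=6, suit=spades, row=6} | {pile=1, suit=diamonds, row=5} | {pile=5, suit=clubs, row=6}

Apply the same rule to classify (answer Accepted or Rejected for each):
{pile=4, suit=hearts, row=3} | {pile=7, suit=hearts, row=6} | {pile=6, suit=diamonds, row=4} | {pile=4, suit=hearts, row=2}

Accepted, Accepted, Rejected, Accepted

The simplest hypothesis consistent with all the labels is: suit is hearts AND pile ≤ 7.
{pile=4, suit=hearts, row=3}: suit is hearts, pile = 4, meets the rule → Accepted. {pile=7, suit=hearts, row=6}: suit is hearts, pile = 7, meets the rule → Accepted. {pile=6, suit=diamonds, row=4}: suit is diamonds, pile = 6, does not pass → Rejected. {pile=4, suit=hearts, row=2}: suit is hearts, pile = 4, meets the rule → Accepted.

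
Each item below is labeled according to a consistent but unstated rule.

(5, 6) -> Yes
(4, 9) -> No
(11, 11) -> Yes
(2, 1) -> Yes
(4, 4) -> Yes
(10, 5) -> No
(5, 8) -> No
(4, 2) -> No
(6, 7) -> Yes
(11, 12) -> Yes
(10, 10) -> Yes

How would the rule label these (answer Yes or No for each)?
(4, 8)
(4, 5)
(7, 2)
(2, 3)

The distinguishing property — |first − second| ≤ 1 — holds for all the 'Yes' cases and none of the 'No' cases.
No: (4, 8), since |4−8| = 4.
Yes: (4, 5), since |4−5| = 1.
No: (7, 2), since |7−2| = 5.
Yes: (2, 3), since |2−3| = 1.

No, Yes, No, Yes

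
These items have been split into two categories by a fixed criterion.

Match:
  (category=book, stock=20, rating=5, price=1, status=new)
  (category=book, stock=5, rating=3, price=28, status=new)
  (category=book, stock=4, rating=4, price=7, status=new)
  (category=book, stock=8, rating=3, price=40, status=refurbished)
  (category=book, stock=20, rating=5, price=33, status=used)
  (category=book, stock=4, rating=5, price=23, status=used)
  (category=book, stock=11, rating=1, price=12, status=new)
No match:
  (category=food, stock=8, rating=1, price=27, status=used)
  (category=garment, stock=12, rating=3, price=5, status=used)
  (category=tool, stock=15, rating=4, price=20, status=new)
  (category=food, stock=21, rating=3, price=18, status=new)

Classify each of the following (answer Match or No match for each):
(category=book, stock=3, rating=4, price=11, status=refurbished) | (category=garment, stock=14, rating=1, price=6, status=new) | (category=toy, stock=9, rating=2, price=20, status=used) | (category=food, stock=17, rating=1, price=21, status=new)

Match, No match, No match, No match

A rule that fits every label: category is book — true of each 'Match' example, false of each 'No match' one.
Match: (category=book, stock=3, rating=4, price=11, status=refurbished), since category is book. No match: (category=garment, stock=14, rating=1, price=6, status=new), since category is garment. No match: (category=toy, stock=9, rating=2, price=20, status=used), since category is toy. No match: (category=food, stock=17, rating=1, price=21, status=new), since category is food.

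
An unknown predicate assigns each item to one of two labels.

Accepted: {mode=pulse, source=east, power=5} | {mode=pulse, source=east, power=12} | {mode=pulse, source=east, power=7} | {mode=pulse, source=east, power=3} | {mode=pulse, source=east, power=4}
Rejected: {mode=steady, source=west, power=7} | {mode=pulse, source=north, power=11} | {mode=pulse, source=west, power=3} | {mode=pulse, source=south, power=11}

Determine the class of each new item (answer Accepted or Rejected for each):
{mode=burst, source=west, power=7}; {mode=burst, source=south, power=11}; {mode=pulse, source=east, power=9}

The rule appears to be: source is east.
{mode=burst, source=west, power=7} → source is west → Rejected.
{mode=burst, source=south, power=11} → source is south → Rejected.
{mode=pulse, source=east, power=9} → source is east → Accepted.

Rejected, Rejected, Accepted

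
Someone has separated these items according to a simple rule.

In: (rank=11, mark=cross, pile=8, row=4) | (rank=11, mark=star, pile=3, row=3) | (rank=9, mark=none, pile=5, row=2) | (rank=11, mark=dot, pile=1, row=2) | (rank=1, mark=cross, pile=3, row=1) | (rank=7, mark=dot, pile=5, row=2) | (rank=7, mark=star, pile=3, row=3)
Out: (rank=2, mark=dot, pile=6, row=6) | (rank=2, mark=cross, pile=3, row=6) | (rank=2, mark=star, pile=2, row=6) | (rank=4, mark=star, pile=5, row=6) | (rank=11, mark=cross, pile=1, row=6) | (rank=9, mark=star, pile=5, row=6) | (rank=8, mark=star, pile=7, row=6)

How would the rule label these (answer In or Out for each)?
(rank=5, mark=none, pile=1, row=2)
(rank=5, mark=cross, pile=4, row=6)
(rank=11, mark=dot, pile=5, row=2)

In, Out, In

All 'In' examples share one property — row ≤ 4 — and every 'Out' example lacks it.
(rank=5, mark=none, pile=1, row=2) → row = 2 → In.
(rank=5, mark=cross, pile=4, row=6) → row = 6 → Out.
(rank=11, mark=dot, pile=5, row=2) → row = 2 → In.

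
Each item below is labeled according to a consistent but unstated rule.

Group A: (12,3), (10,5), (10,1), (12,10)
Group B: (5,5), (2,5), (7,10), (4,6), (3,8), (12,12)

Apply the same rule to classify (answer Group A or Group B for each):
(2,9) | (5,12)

Group B, Group B

Looking at the examples, the only property every 'Group A' case has and every 'Group B' case lacks is: first > second.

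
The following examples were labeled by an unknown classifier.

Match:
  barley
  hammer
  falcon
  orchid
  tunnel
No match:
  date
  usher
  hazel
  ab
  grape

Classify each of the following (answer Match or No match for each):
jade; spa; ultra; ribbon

No match, No match, No match, Match

A rule that fits every label: length 6 — true of each 'Match' example, false of each 'No match' one.
jade — length 4, hence No match. spa — length 3, hence No match. ultra — length 5, hence No match. ribbon — length 6, hence Match.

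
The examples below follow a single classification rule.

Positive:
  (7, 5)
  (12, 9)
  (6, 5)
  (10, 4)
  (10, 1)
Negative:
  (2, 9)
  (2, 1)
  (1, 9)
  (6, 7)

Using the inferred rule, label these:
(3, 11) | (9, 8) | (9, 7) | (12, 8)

'Positive' ⟺ first > second AND sum ≥ 10.
(3, 11): 3 < 11, 3+11 = 14 — does not fit, so Negative.
(9, 8): 9 > 8, 9+8 = 17 — satisfies this, so Positive.
(9, 7): 9 > 7, 9+7 = 16 — satisfies this, so Positive.
(12, 8): 12 > 8, 12+8 = 20 — satisfies this, so Positive.

Negative, Positive, Positive, Positive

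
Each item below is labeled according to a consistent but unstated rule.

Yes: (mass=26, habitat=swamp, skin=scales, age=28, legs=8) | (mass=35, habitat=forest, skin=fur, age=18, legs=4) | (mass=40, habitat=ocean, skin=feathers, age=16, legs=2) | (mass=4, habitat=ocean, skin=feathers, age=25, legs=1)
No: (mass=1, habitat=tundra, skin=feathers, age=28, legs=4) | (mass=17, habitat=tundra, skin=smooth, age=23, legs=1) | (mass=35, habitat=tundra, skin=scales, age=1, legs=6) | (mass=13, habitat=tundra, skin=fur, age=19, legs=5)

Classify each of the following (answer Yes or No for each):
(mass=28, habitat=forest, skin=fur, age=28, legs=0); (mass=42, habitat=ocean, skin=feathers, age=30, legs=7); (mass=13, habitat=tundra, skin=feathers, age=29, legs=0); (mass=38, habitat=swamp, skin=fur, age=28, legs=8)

Yes, Yes, No, Yes

Rule: habitat is not tundra. This holds for each 'Yes' example and fails for each 'No' one.
(mass=28, habitat=forest, skin=fur, age=28, legs=0) → habitat is forest → Yes.
(mass=42, habitat=ocean, skin=feathers, age=30, legs=7) → habitat is ocean → Yes.
(mass=13, habitat=tundra, skin=feathers, age=29, legs=0) → habitat is tundra → No.
(mass=38, habitat=swamp, skin=fur, age=28, legs=8) → habitat is swamp → Yes.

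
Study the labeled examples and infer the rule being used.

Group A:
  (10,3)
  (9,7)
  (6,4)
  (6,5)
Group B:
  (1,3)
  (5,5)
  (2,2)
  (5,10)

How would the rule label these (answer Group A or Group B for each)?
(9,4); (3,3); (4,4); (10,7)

The classifier is using: first > second.
(9,4): 9 > 4 — satisfies this, so Group A.
(3,3): 3 = 3 — fails this test, so Group B.
(4,4): 4 = 4 — fails this test, so Group B.
(10,7): 10 > 7 — satisfies this, so Group A.

Group A, Group B, Group B, Group A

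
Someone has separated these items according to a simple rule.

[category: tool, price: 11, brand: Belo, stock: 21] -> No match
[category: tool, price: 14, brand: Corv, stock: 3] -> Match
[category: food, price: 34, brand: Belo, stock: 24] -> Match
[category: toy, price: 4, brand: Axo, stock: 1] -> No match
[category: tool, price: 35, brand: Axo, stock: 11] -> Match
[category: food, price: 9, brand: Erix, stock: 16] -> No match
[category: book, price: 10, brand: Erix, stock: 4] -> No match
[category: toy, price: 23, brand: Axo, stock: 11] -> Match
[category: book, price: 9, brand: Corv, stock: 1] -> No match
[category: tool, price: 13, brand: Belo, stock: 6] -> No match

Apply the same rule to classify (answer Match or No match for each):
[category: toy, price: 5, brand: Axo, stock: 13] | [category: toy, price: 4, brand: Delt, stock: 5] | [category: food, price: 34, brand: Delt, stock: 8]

No match, No match, Match

The rule appears to be: price ≥ 14.
[category: toy, price: 5, brand: Axo, stock: 13]: price = 5, doesn't match → No match.
[category: toy, price: 4, brand: Delt, stock: 5]: price = 4, doesn't match → No match.
[category: food, price: 34, brand: Delt, stock: 8]: price = 34, meets the rule → Match.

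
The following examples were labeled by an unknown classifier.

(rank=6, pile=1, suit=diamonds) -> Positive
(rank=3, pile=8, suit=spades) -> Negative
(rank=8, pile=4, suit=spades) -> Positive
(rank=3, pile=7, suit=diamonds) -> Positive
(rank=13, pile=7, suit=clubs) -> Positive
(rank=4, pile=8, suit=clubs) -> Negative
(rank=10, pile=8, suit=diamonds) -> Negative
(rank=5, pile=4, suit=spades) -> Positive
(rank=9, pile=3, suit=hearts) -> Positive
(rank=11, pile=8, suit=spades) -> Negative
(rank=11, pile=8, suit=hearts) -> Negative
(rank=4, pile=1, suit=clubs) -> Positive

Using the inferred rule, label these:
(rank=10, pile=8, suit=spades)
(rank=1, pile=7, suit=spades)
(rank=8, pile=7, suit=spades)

Rule: pile ≤ 7. This holds for each 'Positive' example and fails for each 'Negative' one.
(rank=10, pile=8, suit=spades): pile = 8, fails this test → Negative. (rank=1, pile=7, suit=spades): pile = 7, satisfies this → Positive. (rank=8, pile=7, suit=spades): pile = 7, satisfies this → Positive.

Negative, Positive, Positive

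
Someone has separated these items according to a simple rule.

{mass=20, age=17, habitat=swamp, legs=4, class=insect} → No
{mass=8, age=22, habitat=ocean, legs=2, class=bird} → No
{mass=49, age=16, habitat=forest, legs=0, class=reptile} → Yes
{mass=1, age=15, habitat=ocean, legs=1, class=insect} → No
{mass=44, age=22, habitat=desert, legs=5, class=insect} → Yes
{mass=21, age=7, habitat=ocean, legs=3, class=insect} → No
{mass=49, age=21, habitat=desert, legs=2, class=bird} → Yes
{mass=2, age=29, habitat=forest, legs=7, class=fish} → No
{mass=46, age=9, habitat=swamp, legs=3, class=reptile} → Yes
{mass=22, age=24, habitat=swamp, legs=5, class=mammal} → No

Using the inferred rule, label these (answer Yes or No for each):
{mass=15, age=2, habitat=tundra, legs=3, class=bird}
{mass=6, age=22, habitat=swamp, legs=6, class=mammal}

No, No

The distinguishing property — mass ≥ 44 — holds for all the 'Yes' cases and none of the 'No' cases.
No: {mass=15, age=2, habitat=tundra, legs=3, class=bird}, since mass = 15. No: {mass=6, age=22, habitat=swamp, legs=6, class=mammal}, since mass = 6.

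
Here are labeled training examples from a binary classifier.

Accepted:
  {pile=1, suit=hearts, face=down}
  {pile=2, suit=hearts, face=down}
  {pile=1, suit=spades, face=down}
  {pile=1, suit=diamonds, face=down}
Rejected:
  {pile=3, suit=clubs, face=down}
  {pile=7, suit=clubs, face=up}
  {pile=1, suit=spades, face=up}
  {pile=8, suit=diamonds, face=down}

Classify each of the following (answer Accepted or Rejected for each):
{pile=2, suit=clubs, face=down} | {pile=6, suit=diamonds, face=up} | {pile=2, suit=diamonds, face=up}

The classifier is using: face is down AND pile ≤ 2.
{pile=2, suit=clubs, face=down}: face is down, pile = 2, checks out → Accepted. {pile=6, suit=diamonds, face=up}: face is up, pile = 6, does not fit → Rejected. {pile=2, suit=diamonds, face=up}: face is up, pile = 2, does not fit → Rejected.

Accepted, Rejected, Rejected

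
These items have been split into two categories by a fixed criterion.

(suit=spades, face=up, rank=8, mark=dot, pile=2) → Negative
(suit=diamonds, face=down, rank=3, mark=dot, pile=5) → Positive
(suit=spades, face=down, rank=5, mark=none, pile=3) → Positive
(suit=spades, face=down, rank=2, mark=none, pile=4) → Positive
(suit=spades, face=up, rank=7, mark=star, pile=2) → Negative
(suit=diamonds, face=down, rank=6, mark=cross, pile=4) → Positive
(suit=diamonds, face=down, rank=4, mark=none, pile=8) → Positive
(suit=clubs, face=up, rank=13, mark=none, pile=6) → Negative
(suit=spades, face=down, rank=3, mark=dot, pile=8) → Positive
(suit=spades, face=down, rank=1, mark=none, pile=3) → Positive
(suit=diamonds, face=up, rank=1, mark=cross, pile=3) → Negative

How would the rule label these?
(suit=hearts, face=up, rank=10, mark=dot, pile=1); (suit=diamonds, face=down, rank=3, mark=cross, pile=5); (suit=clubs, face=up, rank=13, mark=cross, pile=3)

Negative, Positive, Negative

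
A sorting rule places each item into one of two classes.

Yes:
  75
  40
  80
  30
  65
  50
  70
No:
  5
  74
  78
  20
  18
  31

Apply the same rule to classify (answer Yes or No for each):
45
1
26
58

The distinguishing property — multiple of 5 AND at least 30 — holds for all the 'Yes' cases and none of the 'No' cases.
45: Yes (45 = 5·9, 45 ≥ 30).
1: No (1 = 5·0 + 1, 1 < 30).
26: No (26 = 5·5 + 1, 26 < 30).
58: No (58 = 5·11 + 3, 58 ≥ 30).

Yes, No, No, No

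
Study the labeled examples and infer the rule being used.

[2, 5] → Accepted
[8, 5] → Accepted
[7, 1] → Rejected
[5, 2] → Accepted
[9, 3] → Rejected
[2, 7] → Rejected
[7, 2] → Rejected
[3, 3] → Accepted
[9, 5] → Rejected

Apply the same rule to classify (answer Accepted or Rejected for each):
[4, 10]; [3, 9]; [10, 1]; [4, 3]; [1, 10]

Rejected, Rejected, Rejected, Accepted, Rejected

The distinguishing property — |first − second| ≤ 3 — holds for all the 'Accepted' cases and none of the 'Rejected' cases.
[4, 10] — |4−10| = 6, hence Rejected.
[3, 9] — |3−9| = 6, hence Rejected.
[10, 1] — |10−1| = 9, hence Rejected.
[4, 3] — |4−3| = 1, hence Accepted.
[1, 10] — |1−10| = 9, hence Rejected.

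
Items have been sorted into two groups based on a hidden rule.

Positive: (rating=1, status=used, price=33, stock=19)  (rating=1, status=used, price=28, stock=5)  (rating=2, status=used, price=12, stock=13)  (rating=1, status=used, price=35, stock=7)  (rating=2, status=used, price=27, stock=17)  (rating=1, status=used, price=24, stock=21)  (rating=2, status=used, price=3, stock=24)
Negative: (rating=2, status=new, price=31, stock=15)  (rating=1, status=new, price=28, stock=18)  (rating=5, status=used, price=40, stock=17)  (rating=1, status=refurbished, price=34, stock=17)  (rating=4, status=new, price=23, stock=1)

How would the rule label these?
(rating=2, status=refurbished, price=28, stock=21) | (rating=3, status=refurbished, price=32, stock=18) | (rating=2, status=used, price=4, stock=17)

Negative, Negative, Positive

The distinguishing property — status is used AND price ≤ 35 — holds for all the 'Positive' cases and none of the 'Negative' cases.
(rating=2, status=refurbished, price=28, stock=21) → status is refurbished, price = 28 → Negative. (rating=3, status=refurbished, price=32, stock=18) → status is refurbished, price = 32 → Negative. (rating=2, status=used, price=4, stock=17) → status is used, price = 4 → Positive.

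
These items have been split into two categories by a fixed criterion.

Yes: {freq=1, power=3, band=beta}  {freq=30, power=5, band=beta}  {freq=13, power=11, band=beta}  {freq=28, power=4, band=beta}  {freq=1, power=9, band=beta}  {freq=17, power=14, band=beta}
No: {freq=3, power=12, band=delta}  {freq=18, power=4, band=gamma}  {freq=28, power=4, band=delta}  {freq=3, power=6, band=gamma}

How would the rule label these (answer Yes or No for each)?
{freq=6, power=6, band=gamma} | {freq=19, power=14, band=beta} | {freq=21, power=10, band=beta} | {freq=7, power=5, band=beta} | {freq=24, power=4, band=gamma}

One predicate separates the groups cleanly: band is beta.
{freq=6, power=6, band=gamma}: No (band is gamma).
{freq=19, power=14, band=beta}: Yes (band is beta).
{freq=21, power=10, band=beta}: Yes (band is beta).
{freq=7, power=5, band=beta}: Yes (band is beta).
{freq=24, power=4, band=gamma}: No (band is gamma).

No, Yes, Yes, Yes, No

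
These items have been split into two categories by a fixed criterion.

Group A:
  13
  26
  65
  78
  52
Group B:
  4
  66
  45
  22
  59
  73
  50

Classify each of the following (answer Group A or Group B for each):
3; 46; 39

Group B, Group B, Group A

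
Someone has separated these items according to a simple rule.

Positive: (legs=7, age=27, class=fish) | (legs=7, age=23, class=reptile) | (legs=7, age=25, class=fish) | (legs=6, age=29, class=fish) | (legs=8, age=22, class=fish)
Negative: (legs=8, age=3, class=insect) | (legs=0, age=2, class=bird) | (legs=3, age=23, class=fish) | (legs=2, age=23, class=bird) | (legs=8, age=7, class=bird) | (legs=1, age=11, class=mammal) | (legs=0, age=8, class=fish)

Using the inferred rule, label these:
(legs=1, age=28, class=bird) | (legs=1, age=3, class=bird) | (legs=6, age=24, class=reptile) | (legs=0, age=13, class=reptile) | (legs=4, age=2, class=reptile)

Negative, Negative, Positive, Negative, Negative

The distinguishing property — age ≥ 8 AND legs ≥ 6 — holds for all the 'Positive' cases and none of the 'Negative' cases.
(legs=1, age=28, class=bird): age = 28, legs = 1 — lacks this property, so Negative.
(legs=1, age=3, class=bird): age = 3, legs = 1 — lacks this property, so Negative.
(legs=6, age=24, class=reptile): age = 24, legs = 6 — passes, so Positive.
(legs=0, age=13, class=reptile): age = 13, legs = 0 — lacks this property, so Negative.
(legs=4, age=2, class=reptile): age = 2, legs = 4 — lacks this property, so Negative.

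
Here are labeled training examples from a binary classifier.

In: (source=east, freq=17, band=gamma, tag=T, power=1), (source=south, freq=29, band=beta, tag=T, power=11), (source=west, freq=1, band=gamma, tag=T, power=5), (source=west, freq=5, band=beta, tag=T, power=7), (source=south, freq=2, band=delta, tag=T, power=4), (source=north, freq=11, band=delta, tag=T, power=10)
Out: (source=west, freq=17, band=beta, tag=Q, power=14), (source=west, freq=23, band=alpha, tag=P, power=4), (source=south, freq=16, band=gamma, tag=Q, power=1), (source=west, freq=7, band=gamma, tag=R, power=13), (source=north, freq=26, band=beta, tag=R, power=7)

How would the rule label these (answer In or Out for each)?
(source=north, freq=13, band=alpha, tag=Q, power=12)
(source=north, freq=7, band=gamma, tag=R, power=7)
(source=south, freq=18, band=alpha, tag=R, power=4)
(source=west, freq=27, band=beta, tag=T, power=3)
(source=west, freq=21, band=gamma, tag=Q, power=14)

The distinguishing property — tag is T — holds for all the 'In' cases and none of the 'Out' cases.
Out: (source=north, freq=13, band=alpha, tag=Q, power=12), since tag is Q.
Out: (source=north, freq=7, band=gamma, tag=R, power=7), since tag is R.
Out: (source=south, freq=18, band=alpha, tag=R, power=4), since tag is R.
In: (source=west, freq=27, band=beta, tag=T, power=3), since tag is T.
Out: (source=west, freq=21, band=gamma, tag=Q, power=14), since tag is Q.

Out, Out, Out, In, Out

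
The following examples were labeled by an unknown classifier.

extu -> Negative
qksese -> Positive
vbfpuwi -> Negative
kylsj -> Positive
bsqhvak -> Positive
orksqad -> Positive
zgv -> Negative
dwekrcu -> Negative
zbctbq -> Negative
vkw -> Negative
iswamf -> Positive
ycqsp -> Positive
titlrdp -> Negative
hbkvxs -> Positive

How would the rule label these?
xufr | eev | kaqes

The simplest hypothesis consistent with all the labels is: contains 's'.
xufr: Negative (no 's'). eev: Negative (no 's'). kaqes: Positive (has 's').

Negative, Negative, Positive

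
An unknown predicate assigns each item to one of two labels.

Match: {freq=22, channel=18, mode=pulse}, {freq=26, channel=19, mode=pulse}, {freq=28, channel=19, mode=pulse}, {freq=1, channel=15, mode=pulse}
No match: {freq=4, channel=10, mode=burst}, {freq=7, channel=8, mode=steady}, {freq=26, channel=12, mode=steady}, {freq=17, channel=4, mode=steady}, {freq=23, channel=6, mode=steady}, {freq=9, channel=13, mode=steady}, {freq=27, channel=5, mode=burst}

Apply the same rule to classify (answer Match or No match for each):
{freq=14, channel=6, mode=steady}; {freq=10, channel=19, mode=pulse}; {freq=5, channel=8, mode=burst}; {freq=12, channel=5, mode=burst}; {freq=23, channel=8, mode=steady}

No match, Match, No match, No match, No match

All 'Match' examples share one property — mode is pulse — and every 'No match' example lacks it.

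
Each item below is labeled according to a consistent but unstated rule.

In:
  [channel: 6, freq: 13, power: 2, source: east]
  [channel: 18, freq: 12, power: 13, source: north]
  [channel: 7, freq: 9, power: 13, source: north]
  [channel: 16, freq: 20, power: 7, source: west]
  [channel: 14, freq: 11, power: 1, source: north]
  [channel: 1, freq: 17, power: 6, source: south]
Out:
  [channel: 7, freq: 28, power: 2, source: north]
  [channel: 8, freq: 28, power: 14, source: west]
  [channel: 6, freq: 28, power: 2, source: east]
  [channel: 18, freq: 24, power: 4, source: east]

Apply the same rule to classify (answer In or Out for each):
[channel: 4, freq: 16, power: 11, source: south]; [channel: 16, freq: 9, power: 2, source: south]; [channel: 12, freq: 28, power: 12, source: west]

In, In, Out

Rule: freq ≤ 20. This holds for each 'In' example and fails for each 'Out' one.
[channel: 4, freq: 16, power: 11, source: south] → freq = 16 → In. [channel: 16, freq: 9, power: 2, source: south] → freq = 9 → In. [channel: 12, freq: 28, power: 12, source: west] → freq = 28 → Out.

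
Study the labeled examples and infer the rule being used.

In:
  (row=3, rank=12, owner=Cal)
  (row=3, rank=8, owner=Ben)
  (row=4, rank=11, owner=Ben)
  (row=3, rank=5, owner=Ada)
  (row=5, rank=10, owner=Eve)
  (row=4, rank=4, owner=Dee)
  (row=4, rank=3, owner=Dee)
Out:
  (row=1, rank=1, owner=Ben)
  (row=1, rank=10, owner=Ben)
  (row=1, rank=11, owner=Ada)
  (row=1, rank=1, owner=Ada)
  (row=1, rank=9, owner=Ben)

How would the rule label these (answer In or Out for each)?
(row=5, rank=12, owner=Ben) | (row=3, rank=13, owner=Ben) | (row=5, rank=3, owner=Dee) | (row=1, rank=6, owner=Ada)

In, In, In, Out

The rule appears to be: row ≥ 3.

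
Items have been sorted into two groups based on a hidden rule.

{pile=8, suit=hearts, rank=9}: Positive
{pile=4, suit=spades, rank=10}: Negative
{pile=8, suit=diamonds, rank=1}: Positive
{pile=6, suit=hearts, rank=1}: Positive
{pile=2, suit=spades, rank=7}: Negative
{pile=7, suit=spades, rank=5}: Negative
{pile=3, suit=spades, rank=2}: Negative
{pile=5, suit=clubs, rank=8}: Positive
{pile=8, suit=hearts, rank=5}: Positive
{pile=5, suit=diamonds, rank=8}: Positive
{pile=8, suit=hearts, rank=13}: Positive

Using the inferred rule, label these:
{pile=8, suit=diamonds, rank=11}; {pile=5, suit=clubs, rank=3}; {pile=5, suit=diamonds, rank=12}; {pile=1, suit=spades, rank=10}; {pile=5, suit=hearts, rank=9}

Positive, Positive, Positive, Negative, Positive

All 'Positive' examples share one property — suit is not spades — and every 'Negative' example lacks it.
{pile=8, suit=diamonds, rank=11}: suit is diamonds — qualifies, so Positive. {pile=5, suit=clubs, rank=3}: suit is clubs — qualifies, so Positive. {pile=5, suit=diamonds, rank=12}: suit is diamonds — qualifies, so Positive. {pile=1, suit=spades, rank=10}: suit is spades — does not satisfy this, so Negative. {pile=5, suit=hearts, rank=9}: suit is hearts — qualifies, so Positive.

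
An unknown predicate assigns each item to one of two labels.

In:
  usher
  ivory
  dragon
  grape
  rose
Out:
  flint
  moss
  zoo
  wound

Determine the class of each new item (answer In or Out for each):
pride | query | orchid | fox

Comparing the two groups points to one rule — contains 'r'.
In: pride, since has 'r'. In: query, since has 'r'. In: orchid, since has 'r'. Out: fox, since no 'r'.

In, In, In, Out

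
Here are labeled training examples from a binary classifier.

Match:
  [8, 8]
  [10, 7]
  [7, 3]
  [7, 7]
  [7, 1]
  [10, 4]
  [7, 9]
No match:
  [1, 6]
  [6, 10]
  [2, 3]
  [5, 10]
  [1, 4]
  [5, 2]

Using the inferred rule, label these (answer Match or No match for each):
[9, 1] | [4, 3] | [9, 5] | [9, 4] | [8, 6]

Match, No match, Match, Match, Match

The classifier is using: first ≥ 7.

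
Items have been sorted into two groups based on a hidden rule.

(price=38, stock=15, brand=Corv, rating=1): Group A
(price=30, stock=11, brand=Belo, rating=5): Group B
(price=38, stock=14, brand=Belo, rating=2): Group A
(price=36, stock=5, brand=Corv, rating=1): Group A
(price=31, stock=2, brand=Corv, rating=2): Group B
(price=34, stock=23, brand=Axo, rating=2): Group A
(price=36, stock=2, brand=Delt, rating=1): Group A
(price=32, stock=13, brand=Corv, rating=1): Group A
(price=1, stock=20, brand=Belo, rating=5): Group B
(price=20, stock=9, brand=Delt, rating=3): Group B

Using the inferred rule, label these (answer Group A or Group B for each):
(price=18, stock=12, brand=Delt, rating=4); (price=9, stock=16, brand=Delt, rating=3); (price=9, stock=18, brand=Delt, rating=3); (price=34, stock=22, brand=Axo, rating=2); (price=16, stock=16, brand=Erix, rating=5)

Group B, Group B, Group B, Group A, Group B

The distinguishing property — price ≥ 32 — holds for all the 'Group A' cases and none of the 'Group B' cases.
(price=18, stock=12, brand=Delt, rating=4): price = 18, lacks this property → Group B. (price=9, stock=16, brand=Delt, rating=3): price = 9, lacks this property → Group B. (price=9, stock=18, brand=Delt, rating=3): price = 9, lacks this property → Group B. (price=34, stock=22, brand=Axo, rating=2): price = 34, matches → Group A. (price=16, stock=16, brand=Erix, rating=5): price = 16, lacks this property → Group B.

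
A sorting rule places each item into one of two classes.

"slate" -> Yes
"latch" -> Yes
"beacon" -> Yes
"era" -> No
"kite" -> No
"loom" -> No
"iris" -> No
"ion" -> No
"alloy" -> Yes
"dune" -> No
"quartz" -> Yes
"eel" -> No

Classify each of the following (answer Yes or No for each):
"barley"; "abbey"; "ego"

Yes, Yes, No

Every 'Yes' example satisfies: length ≥ 5. None of the 'No' examples do.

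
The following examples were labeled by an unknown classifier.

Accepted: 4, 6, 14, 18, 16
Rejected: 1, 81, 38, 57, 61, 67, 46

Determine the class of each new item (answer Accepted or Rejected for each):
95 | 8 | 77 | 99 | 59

Rejected, Accepted, Rejected, Rejected, Rejected

The simplest hypothesis consistent with all the labels is: even AND at most 18.
95: 95 is odd, 95 > 18 — fails this test, so Rejected.
8: 8 is even, 8 ≤ 18 — passes, so Accepted.
77: 77 is odd, 77 > 18 — fails this test, so Rejected.
99: 99 is odd, 99 > 18 — fails this test, so Rejected.
59: 59 is odd, 59 > 18 — fails this test, so Rejected.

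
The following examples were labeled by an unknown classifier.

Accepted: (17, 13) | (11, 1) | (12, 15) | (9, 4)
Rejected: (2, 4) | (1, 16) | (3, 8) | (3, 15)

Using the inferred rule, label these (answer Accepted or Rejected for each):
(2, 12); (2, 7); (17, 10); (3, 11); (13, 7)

Rejected, Rejected, Accepted, Rejected, Accepted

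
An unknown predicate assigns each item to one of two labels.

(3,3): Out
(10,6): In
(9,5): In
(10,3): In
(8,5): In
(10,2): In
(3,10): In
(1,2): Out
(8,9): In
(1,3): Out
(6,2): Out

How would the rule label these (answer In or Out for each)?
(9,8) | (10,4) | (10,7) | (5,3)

In, In, In, Out

The simplest hypothesis consistent with all the labels is: sum ≥ 12.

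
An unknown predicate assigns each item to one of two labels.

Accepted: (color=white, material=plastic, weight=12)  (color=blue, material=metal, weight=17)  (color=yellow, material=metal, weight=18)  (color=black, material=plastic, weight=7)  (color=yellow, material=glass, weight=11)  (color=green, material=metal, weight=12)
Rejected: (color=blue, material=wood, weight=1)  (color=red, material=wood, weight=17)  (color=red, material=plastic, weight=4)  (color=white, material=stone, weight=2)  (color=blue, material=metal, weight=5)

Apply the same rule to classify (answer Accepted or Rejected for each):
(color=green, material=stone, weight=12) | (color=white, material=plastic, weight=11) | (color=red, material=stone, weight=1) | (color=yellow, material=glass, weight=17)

Accepted, Accepted, Rejected, Accepted

The rule appears to be: color is not red AND weight ≥ 7.
(color=green, material=stone, weight=12) — color is green, weight = 12, hence Accepted.
(color=white, material=plastic, weight=11) — color is white, weight = 11, hence Accepted.
(color=red, material=stone, weight=1) — color is red, weight = 1, hence Rejected.
(color=yellow, material=glass, weight=17) — color is yellow, weight = 17, hence Accepted.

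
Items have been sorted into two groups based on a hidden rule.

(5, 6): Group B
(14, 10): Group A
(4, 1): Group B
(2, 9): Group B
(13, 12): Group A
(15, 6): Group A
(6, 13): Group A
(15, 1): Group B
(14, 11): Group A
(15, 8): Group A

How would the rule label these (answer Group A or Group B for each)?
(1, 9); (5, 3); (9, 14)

The common property of the 'Group A' items is: sum ≥ 19. No 'Group B' item has it.
(1, 9): 1+9 = 10, doesn't qualify → Group B.
(5, 3): 5+3 = 8, doesn't qualify → Group B.
(9, 14): 9+14 = 23, satisfies this → Group A.

Group B, Group B, Group A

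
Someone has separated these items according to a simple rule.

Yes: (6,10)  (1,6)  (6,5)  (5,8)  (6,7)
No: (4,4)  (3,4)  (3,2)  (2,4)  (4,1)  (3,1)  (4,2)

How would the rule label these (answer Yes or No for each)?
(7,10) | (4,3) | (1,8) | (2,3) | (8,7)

Yes, No, Yes, No, Yes

The common property of the 'Yes' items is: second ≥ 5. No 'No' item has it.
(7,10): Yes (second 10).
(4,3): No (second 3).
(1,8): Yes (second 8).
(2,3): No (second 3).
(8,7): Yes (second 7).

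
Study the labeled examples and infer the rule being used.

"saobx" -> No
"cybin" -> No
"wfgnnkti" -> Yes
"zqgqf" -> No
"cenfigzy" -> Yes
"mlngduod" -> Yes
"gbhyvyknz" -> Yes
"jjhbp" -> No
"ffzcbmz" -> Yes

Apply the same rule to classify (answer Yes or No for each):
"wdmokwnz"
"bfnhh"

Yes, No

'Yes' ⟺ length ≥ 7.
"wdmokwnz" → length 8 → Yes.
"bfnhh" → length 5 → No.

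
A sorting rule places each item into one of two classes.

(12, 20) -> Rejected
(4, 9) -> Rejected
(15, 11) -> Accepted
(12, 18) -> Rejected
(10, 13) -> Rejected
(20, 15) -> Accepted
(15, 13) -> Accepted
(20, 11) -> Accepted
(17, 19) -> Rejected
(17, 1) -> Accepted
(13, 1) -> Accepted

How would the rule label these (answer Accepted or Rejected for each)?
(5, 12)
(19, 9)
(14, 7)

Rejected, Accepted, Accepted

A rule that fits every label: first > second — true of each 'Accepted' example, false of each 'Rejected' one.
(5, 12) — 5 < 12, hence Rejected. (19, 9) — 19 > 9, hence Accepted. (14, 7) — 14 > 7, hence Accepted.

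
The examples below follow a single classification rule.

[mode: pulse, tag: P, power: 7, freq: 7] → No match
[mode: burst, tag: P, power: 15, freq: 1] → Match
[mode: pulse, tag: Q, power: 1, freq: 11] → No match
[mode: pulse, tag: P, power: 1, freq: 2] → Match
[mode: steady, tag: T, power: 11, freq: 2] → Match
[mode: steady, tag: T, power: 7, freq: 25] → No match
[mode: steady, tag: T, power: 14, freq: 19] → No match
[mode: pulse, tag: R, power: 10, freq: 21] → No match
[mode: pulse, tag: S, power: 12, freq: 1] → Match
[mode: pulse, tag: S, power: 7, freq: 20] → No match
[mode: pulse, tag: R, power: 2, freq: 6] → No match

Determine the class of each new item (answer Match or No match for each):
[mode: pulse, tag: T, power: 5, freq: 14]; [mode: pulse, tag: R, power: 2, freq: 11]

The distinguishing property — freq ≤ 2 — holds for all the 'Match' cases and none of the 'No match' cases.
[mode: pulse, tag: T, power: 5, freq: 14]: freq = 14, does not pass → No match.
[mode: pulse, tag: R, power: 2, freq: 11]: freq = 11, does not pass → No match.

No match, No match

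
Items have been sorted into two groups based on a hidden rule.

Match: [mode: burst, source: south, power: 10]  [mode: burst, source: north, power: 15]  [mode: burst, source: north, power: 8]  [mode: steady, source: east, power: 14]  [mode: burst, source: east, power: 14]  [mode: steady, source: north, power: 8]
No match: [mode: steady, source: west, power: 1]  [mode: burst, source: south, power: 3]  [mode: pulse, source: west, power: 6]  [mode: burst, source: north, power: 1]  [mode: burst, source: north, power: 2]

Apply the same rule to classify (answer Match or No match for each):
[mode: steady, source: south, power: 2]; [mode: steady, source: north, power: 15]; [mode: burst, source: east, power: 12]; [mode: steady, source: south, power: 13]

No match, Match, Match, Match

The rule appears to be: power ≥ 8.
[mode: steady, source: south, power: 2]: power = 2 — lacks this property, so No match. [mode: steady, source: north, power: 15]: power = 15 — satisfies this, so Match. [mode: burst, source: east, power: 12]: power = 12 — satisfies this, so Match. [mode: steady, source: south, power: 13]: power = 13 — satisfies this, so Match.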